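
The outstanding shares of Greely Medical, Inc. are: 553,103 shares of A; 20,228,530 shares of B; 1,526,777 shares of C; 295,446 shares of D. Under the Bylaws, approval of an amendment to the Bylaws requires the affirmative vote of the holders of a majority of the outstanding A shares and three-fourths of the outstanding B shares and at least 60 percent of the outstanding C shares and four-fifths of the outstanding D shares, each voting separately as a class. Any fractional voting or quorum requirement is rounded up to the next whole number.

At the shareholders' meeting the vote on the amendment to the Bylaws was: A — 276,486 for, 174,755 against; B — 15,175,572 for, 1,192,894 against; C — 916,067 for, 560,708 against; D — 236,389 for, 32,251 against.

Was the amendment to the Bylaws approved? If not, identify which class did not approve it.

A: a majority of 553103 is 276552; 276,552 required, 276,486 in favor — not approved.
B: 3/4 of 20228530 = 15171397.50, rounded up to 15171398; 15,171,398 required, 15,175,572 in favor — approved.
C: 3/5 of 1526777 = 916066.20, rounded up to 916067; 916,067 required, 916,067 in favor — approved.
D: 4/5 of 295446 = 236356.80, rounded up to 236357; 236,357 required, 236,389 in favor — approved.

Not approved — the A shares did not give the required vote.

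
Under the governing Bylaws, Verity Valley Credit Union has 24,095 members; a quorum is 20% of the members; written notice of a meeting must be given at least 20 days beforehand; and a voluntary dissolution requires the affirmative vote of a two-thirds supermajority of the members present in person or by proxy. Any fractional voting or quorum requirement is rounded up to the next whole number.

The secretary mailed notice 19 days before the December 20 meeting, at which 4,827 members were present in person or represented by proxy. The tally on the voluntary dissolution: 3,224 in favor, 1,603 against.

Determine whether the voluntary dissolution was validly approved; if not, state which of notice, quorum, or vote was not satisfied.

Notice: 19 days given; 20 required. Not satisfied.
Quorum: 20% of 24,095 = 4,819; 4,827 present. Satisfied.
Vote: requires two-thirds of those present (4,827); 2/3 of 4827 = 3218, so 3,218 needed; 3,224 in favor. Satisfied.

Invalid — notice requirement not satisfied.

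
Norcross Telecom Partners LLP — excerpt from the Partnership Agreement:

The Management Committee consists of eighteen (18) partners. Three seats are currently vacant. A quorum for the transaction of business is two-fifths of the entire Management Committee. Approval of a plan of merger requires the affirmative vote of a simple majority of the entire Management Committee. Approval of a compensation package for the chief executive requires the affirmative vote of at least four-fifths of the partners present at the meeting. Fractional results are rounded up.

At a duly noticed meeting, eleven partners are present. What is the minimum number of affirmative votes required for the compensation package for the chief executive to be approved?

9

The compensation package for the chief executive requires four-fifths of the partners present (11).
4/5 of 11 = 8.80, rounded up to 9.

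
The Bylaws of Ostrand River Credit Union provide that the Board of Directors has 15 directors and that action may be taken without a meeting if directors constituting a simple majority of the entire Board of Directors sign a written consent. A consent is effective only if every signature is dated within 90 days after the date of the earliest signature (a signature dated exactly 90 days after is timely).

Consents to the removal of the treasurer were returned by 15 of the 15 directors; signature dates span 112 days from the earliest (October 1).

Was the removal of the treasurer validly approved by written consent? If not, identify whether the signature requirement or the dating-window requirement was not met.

Signatures required: a simple majority of 15 — a majority of 15 is 8, so 8 needed; 15 signed. Sufficient.
Dating window: the latest signature is 112 days after the earliest; the limit is 90 days. Outside the window.

Not effective — dating-window requirement not satisfied.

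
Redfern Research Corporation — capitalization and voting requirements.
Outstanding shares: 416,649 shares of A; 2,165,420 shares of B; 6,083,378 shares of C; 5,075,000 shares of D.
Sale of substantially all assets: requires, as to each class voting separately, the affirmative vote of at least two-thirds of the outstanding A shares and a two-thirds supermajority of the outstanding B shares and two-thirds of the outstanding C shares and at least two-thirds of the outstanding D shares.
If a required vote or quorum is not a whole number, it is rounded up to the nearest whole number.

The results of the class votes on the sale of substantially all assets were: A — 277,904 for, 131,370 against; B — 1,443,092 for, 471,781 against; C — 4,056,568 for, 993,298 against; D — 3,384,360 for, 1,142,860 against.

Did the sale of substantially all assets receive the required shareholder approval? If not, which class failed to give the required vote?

A: 2/3 of 416649 = 277766; 277,766 required, 277,904 in favor — approved.
B: 2/3 of 2165420 = 1443613.33, rounded up to 1443614; 1,443,614 required, 1,443,092 in favor — not approved.
C: 2/3 of 6083378 = 4055585.33, rounded up to 4055586; 4,055,586 required, 4,056,568 in favor — approved.
D: 2/3 of 5075000 = 3383333.33, rounded up to 3383334; 3,383,334 required, 3,384,360 in favor — approved.

Not approved — the B shares did not give the required vote.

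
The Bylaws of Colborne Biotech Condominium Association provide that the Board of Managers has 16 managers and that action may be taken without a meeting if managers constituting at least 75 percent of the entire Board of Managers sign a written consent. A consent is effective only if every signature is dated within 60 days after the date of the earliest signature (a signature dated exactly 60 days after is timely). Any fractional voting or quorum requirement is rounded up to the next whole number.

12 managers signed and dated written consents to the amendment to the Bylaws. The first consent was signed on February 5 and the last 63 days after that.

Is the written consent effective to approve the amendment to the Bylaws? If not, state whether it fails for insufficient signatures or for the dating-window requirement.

Not effective — dating-window requirement not satisfied.

Signatures required: at least 75 percent of 16 — 3/4 of 16 = 12, so 12 needed; 12 signed. Sufficient.
Dating window: the latest signature is 63 days after the earliest; the limit is 60 days. Outside the window.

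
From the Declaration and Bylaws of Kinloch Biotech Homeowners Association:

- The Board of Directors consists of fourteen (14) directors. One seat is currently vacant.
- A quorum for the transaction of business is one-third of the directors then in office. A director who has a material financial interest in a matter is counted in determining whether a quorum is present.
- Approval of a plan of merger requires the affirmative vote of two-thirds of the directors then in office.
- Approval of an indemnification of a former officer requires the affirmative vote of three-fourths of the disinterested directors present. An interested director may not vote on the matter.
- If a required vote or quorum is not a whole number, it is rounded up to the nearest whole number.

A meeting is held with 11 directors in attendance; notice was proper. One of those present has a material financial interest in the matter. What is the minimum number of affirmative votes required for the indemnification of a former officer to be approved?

The indemnification of a former officer requires three-fourths of the disinterested directors present (11 − 1 = 10).
3/4 of 10 = 7.50, rounded up to 8.

8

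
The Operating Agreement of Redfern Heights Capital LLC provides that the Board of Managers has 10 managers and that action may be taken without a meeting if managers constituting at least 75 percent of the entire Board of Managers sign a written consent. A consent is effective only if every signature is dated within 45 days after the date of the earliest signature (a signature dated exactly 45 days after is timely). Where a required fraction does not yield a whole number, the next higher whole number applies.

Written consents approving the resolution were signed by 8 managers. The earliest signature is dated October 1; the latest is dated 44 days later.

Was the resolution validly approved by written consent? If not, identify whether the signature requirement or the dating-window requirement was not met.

Signatures required: at least 75 percent of 10 — 3/4 of 10 = 7.50, rounded up to 8, so 8 needed; 8 signed. Sufficient.
Dating window: the latest signature is 44 days after the earliest; the limit is 45 days. Within the window.

Effective — both the signature and dating-window requirements are satisfied.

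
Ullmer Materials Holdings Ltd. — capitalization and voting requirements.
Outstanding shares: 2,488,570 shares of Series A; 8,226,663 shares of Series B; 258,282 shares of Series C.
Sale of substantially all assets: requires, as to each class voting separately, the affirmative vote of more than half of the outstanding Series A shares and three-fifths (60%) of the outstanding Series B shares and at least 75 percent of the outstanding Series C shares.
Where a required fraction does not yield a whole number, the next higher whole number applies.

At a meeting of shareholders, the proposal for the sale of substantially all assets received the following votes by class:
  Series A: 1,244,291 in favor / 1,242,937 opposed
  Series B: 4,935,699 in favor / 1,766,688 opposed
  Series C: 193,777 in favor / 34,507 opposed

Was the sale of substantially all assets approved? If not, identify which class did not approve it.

Not approved — the Series B shares did not give the required vote.

Series A: a majority of 2488570 is 1244286; 1,244,286 required, 1,244,291 in favor — approved.
Series B: 3/5 of 8226663 = 4935997.80, rounded up to 4935998; 4,935,998 required, 4,935,699 in favor — not approved.
Series C: 3/4 of 258282 = 193711.50, rounded up to 193712; 193,712 required, 193,777 in favor — approved.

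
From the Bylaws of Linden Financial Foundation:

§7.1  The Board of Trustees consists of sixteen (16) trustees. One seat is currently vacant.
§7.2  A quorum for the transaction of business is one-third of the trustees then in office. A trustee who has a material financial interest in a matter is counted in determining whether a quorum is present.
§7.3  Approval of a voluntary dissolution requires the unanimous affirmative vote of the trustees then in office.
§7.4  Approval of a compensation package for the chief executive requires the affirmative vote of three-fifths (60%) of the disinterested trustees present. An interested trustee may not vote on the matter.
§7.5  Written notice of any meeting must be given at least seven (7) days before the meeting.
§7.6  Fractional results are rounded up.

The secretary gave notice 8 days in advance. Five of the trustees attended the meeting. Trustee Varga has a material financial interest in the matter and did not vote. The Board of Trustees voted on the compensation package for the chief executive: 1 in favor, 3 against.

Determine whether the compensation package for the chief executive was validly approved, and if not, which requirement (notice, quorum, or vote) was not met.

Invalid — vote requirement not satisfied.

Notice: 8 days given; 7 required (8 ≥ 7). Satisfied.
Quorum: 5 present (interested trustees count toward quorum); quorum is 5. Satisfied.
Vote: the compensation package for the chief executive requires three-fifths of the disinterested trustees present (5 − 1 = 4). 3/5 of 4 = 2.40, rounded up to 3, so 3 affirmative votes are needed; 1 voted in favor. Not satisfied.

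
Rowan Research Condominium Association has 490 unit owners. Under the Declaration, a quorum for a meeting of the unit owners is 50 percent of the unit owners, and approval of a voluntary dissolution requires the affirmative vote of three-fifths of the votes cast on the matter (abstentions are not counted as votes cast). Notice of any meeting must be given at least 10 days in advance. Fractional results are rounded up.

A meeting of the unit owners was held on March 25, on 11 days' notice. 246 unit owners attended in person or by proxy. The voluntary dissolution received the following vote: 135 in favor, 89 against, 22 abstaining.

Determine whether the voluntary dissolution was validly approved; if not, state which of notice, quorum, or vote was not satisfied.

Notice: 11 days given; 10 required. Satisfied.
Quorum: 50% of 490 = 245; 246 present. Satisfied.
Vote: requires three-fifths of the votes cast (246 − 22 abstaining = 224); 3/5 of 224 = 134.40, rounded up to 135, so 135 needed; 135 in favor. Satisfied.

Valid — all requirements satisfied.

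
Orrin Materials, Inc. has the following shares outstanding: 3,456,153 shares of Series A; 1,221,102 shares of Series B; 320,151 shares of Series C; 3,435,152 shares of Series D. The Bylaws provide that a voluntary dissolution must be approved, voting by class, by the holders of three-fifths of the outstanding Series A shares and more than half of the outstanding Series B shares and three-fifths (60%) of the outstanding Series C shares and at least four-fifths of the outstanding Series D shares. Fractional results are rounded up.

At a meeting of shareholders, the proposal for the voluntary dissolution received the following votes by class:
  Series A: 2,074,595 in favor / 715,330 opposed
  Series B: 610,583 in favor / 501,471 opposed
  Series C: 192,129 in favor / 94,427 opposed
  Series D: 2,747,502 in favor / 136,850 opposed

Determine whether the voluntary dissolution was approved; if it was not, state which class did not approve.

Not approved — the Series D shares did not give the required vote.

Series A: 3/5 of 3456153 = 2073691.80, rounded up to 2073692; 2,073,692 required, 2,074,595 in favor — approved.
Series B: a majority of 1221102 is 610552; 610,552 required, 610,583 in favor — approved.
Series C: 3/5 of 320151 = 192090.60, rounded up to 192091; 192,091 required, 192,129 in favor — approved.
Series D: 4/5 of 3435152 = 2748121.60, rounded up to 2748122; 2,748,122 required, 2,747,502 in favor — not approved.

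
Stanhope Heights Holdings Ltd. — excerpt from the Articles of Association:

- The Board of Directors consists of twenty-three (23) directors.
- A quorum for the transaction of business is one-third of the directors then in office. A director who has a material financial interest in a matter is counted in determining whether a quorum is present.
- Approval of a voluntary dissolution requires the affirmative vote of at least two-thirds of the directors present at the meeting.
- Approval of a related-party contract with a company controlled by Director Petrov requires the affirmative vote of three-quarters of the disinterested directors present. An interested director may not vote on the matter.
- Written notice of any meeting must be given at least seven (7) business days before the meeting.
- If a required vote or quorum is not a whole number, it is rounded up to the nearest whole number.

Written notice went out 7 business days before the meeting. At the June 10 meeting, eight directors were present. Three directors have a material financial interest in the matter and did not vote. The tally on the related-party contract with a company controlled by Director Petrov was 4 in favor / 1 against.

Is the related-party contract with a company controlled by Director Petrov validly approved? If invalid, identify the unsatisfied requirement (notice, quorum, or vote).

Notice: 7 business days given; 7 required (7 ≥ 7). Satisfied.
Quorum: 8 present (interested directors count toward quorum); quorum is 8. Satisfied.
Vote: the related-party contract with a company controlled by Director Petrov requires three-fourths of the disinterested directors present (8 − 3 = 5). 3/4 of 5 = 3.75, rounded up to 4, so 4 affirmative votes are needed; 4 voted in favor. Satisfied.

Valid — all requirements satisfied.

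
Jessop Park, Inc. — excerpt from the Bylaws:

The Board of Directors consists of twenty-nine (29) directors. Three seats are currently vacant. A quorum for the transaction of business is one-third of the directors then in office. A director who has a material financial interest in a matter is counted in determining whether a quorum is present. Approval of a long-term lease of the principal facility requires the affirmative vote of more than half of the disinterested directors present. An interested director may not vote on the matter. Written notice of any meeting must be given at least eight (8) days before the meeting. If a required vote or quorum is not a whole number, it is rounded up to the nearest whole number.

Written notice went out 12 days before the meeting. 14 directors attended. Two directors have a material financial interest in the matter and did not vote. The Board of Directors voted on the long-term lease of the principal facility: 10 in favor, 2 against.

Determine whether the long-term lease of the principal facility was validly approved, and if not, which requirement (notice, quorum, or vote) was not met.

Notice: 12 days given; 8 required (12 ≥ 8). Satisfied.
Quorum: 14 present (interested directors count toward quorum); quorum is 9. Satisfied.
Vote: the long-term lease of the principal facility requires a majority of the disinterested directors present (14 − 2 = 12). A majority of 12 is 7, so 7 affirmative votes are needed; 10 voted in favor. Satisfied.

Valid — all requirements satisfied.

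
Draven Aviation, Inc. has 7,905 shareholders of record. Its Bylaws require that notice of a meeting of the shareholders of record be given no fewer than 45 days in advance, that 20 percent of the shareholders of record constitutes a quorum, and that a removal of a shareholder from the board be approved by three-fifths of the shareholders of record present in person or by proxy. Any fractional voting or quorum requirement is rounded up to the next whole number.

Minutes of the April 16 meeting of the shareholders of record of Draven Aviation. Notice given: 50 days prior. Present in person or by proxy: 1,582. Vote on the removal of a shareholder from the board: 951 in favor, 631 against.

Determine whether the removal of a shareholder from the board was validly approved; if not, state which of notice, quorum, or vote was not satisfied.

Valid — all requirements satisfied.

Notice: 50 days given; 45 required. Satisfied.
Quorum: 20% of 7,905 = 1,581; 1,582 present. Satisfied.
Vote: requires three-fifths of those present (1,582); 3/5 of 1582 = 949.20, rounded up to 950, so 950 needed; 951 in favor. Satisfied.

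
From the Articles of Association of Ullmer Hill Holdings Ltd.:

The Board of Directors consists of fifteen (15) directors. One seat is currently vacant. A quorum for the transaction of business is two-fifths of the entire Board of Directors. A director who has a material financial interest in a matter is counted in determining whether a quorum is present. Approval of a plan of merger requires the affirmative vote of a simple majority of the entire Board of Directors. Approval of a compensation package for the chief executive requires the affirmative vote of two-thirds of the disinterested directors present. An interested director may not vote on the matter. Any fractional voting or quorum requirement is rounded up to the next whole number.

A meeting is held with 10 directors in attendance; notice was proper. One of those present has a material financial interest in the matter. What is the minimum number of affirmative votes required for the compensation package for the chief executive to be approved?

6

The compensation package for the chief executive requires two-thirds of the disinterested directors present (10 − 1 = 9).
2/3 of 9 = 6.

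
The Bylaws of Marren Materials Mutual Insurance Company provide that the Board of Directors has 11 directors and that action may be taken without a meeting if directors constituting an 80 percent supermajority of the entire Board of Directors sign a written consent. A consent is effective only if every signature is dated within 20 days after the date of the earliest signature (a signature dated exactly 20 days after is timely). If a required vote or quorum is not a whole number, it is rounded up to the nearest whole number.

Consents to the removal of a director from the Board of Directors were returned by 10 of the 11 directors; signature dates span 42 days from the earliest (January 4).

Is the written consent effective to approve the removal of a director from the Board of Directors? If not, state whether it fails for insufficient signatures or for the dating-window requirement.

Signatures required: an 80 percent supermajority of 11 — 4/5 of 11 = 8.80, rounded up to 9, so 9 needed; 10 signed. Sufficient.
Dating window: the latest signature is 42 days after the earliest; the limit is 20 days. Outside the window.

Not effective — dating-window requirement not satisfied.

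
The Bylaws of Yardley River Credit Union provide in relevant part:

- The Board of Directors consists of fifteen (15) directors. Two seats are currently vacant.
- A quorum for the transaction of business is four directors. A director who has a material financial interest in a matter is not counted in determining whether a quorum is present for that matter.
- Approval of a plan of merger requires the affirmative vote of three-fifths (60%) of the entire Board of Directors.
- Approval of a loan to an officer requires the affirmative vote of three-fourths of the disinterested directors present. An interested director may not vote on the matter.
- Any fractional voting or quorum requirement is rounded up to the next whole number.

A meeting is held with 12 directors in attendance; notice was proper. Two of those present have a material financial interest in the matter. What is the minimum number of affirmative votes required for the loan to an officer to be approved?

8

The loan to an officer requires three-fourths of the disinterested directors present (12 − 2 = 10).
3/4 of 10 = 7.50, rounded up to 8.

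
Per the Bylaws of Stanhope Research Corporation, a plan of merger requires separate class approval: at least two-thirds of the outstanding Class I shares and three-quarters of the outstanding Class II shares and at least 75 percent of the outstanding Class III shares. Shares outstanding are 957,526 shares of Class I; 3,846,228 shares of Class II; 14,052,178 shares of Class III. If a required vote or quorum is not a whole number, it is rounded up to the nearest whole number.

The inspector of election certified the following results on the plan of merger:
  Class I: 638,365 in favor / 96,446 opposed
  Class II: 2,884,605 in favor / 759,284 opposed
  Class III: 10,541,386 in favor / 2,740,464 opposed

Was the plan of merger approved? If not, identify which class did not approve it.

Class I: 2/3 of 957526 = 638350.67, rounded up to 638351; 638,351 required, 638,365 in favor — approved.
Class II: 3/4 of 3846228 = 2884671; 2,884,671 required, 2,884,605 in favor — not approved.
Class III: 3/4 of 14052178 = 10539133.50, rounded up to 10539134; 10,539,134 required, 10,541,386 in favor — approved.

Not approved — the Class II shares did not give the required vote.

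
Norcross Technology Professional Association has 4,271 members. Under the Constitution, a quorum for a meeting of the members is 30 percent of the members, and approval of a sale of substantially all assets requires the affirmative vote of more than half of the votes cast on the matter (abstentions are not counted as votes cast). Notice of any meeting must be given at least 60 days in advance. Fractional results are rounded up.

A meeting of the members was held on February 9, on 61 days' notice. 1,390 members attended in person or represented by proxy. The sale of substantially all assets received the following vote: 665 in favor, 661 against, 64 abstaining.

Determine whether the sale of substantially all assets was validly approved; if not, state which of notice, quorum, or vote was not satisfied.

Notice: 61 days given; 60 required. Satisfied.
Quorum: 30% of 4,271 = 1,281.30, rounded up to 1,282; 1,390 present. Satisfied.
Vote: requires a majority of the votes cast (1,390 − 64 abstaining = 1,326); a majority of 1326 is 664, so 664 needed; 665 in favor. Satisfied.

Valid — all requirements satisfied.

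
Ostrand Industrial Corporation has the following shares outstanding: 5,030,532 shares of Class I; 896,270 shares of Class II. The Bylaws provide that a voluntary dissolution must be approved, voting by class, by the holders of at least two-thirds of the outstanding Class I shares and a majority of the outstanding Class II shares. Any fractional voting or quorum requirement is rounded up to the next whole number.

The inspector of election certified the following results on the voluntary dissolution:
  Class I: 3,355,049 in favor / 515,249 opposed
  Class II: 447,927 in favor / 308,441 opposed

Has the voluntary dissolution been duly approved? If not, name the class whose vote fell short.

Class I: 2/3 of 5030532 = 3353688; 3,353,688 required, 3,355,049 in favor — approved.
Class II: a majority of 896270 is 448136; 448,136 required, 447,927 in favor — not approved.

Not approved — the Class II shares did not give the required vote.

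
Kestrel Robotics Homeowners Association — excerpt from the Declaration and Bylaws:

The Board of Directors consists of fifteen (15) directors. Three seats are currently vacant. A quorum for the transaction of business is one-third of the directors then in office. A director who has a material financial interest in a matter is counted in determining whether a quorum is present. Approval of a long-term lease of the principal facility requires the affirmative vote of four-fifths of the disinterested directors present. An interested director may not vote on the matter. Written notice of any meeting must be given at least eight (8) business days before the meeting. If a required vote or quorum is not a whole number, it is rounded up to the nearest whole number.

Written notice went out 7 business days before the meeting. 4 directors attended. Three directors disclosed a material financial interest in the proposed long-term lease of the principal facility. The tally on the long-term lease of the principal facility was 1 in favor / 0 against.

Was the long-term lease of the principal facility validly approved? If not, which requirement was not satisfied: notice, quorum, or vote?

Notice: 7 business days given; 8 required (7 < 8). Not satisfied.
Quorum: 4 present (interested directors count toward quorum); quorum is 4. Satisfied.
Vote: the long-term lease of the principal facility requires four-fifths of the disinterested directors present (4 − 3 = 1). 4/5 of 1 = 0.80, rounded up to 1, so 1 affirmative vote is needed; 1 voted in favor. Satisfied.

Invalid — notice requirement not satisfied.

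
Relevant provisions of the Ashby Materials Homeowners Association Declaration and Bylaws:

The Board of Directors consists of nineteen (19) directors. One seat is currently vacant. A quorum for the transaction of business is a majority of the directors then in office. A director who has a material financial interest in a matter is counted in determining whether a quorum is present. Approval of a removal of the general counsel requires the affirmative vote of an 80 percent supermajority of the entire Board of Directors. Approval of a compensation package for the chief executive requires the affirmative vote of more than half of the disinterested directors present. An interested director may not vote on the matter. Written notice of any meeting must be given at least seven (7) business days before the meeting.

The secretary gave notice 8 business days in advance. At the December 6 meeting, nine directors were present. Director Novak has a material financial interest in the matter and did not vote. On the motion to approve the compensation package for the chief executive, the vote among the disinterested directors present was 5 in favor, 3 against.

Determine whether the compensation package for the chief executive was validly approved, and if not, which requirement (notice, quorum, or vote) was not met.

Invalid — quorum requirement not satisfied.

Notice: 8 business days given; 7 required (8 ≥ 7). Satisfied.
Quorum: 9 present (interested directors count toward quorum); quorum is 10. Not satisfied.
Vote: the compensation package for the chief executive requires a majority of the disinterested directors present (9 − 1 = 8). A majority of 8 is 5, so 5 affirmative votes are needed; 5 voted in favor. Satisfied. (Moot — without a quorum no business can be validly transacted.)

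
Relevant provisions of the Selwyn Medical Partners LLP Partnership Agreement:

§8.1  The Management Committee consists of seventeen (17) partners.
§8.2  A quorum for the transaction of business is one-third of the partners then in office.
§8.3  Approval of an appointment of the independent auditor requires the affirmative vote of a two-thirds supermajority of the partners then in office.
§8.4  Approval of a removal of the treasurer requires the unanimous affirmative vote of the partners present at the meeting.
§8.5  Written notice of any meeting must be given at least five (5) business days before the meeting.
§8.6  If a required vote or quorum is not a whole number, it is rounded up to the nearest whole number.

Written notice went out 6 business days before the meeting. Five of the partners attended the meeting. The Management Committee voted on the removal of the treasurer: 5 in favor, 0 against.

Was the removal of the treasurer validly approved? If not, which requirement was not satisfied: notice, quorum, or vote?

Notice: 6 business days given; 5 required (6 ≥ 5). Satisfied.
Quorum: 5 present; quorum is 6. Not satisfied.
Vote: the removal of the treasurer requires the unanimous vote of the partners present (5). Unanimous means all 5, so 5 affirmative votes are needed; 5 voted in favor. Satisfied. (Moot — without a quorum no business can be validly transacted.)

Invalid — quorum requirement not satisfied.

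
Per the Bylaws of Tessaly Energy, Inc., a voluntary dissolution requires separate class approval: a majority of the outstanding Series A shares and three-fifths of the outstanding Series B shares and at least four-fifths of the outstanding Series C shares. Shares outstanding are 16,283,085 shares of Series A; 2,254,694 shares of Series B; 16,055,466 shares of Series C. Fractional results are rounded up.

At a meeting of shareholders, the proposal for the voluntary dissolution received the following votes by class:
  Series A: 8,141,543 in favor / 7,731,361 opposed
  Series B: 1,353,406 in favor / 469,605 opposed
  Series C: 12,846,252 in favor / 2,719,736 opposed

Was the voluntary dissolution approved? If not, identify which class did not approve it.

Approved — every class gave the required vote.

Series A: a majority of 16283085 is 8141543; 8,141,543 required, 8,141,543 in favor — approved.
Series B: 3/5 of 2254694 = 1352816.40, rounded up to 1352817; 1,352,817 required, 1,353,406 in favor — approved.
Series C: 4/5 of 16055466 = 12844372.80, rounded up to 12844373; 12,844,373 required, 12,846,252 in favor — approved.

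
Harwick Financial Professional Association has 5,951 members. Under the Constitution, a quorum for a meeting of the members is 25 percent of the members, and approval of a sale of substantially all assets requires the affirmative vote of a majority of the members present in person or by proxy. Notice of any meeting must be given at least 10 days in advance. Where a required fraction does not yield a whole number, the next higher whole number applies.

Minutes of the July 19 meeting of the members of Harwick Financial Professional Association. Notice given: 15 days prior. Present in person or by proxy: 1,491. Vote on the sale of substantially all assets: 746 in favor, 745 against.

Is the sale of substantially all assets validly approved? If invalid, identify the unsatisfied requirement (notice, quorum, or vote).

Notice: 15 days given; 10 required. Satisfied.
Quorum: 25% of 5,951 = 1,487.75, rounded up to 1,488; 1,491 present. Satisfied.
Vote: requires a majority of those present (1,491); a majority of 1491 is 746, so 746 needed; 746 in favor. Satisfied.

Valid — all requirements satisfied.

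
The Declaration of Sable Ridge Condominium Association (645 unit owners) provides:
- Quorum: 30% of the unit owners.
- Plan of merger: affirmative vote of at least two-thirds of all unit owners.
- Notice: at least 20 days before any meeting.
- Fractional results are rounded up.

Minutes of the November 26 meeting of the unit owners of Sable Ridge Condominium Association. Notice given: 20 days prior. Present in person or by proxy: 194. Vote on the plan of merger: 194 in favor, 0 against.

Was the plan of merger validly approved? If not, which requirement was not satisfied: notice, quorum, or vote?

Invalid — vote requirement not satisfied.

Notice: 20 days given; 20 required. Satisfied.
Quorum: 30% of 645 = 193.50, rounded up to 194; 194 present. Satisfied.
Vote: requires two-thirds of all unit owners (645); 2/3 of 645 = 430, so 430 needed; 194 in favor. Not satisfied.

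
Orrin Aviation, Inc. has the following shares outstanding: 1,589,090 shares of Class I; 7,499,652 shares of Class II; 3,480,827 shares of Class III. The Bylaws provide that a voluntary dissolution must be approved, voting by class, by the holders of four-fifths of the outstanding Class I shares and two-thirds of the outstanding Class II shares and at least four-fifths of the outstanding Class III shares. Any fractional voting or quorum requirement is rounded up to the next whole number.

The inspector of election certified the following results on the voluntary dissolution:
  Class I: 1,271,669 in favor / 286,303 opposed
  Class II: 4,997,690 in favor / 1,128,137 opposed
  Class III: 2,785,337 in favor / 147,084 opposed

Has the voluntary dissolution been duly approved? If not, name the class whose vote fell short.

Class I: 4/5 of 1589090 = 1271272; 1,271,272 required, 1,271,669 in favor — approved.
Class II: 2/3 of 7499652 = 4999768; 4,999,768 required, 4,997,690 in favor — not approved.
Class III: 4/5 of 3480827 = 2784661.60, rounded up to 2784662; 2,784,662 required, 2,785,337 in favor — approved.

Not approved — the Class II shares did not give the required vote.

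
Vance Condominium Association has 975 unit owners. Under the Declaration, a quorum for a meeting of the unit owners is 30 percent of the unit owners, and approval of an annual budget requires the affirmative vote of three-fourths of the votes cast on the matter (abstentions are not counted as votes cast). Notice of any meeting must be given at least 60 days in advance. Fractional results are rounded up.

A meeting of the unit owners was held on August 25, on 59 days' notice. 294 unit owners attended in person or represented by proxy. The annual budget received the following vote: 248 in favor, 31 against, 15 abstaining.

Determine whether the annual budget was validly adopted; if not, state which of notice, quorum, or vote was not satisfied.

Invalid — notice requirement not satisfied.

Notice: 59 days given; 60 required. Not satisfied.
Quorum: 30% of 975 = 292.50, rounded up to 293; 294 present. Satisfied.
Vote: requires three-fourths of the votes cast (294 − 15 abstaining = 279); 3/4 of 279 = 209.25, rounded up to 210, so 210 needed; 248 in favor. Satisfied.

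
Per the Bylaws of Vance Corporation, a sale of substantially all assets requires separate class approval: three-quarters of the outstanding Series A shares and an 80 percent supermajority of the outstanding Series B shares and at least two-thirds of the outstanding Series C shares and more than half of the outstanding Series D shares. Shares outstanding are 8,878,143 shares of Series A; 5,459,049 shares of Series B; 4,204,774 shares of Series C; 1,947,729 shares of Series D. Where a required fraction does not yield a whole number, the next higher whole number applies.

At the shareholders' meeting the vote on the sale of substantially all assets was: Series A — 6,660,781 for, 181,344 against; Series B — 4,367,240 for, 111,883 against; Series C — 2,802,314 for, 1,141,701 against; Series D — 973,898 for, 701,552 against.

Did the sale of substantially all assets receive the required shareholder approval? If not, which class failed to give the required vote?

Not approved — the Series C shares did not give the required vote.

Series A: 3/4 of 8878143 = 6658607.25, rounded up to 6658608; 6,658,608 required, 6,660,781 in favor — approved.
Series B: 4/5 of 5459049 = 4367239.20, rounded up to 4367240; 4,367,240 required, 4,367,240 in favor — approved.
Series C: 2/3 of 4204774 = 2803182.67, rounded up to 2803183; 2,803,183 required, 2,802,314 in favor — not approved.
Series D: a majority of 1947729 is 973865; 973,865 required, 973,898 in favor — approved.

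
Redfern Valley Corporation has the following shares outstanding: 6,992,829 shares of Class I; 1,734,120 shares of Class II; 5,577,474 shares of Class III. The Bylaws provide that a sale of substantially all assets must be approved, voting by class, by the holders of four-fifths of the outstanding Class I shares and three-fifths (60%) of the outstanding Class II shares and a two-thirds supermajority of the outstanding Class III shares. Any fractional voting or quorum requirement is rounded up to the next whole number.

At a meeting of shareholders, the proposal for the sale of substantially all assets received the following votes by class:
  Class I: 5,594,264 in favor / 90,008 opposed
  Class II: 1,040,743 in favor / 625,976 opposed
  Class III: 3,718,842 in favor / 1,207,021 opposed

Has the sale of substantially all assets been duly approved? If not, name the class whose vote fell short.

Approved — every class gave the required vote.

Class I: 4/5 of 6992829 = 5594263.20, rounded up to 5594264; 5,594,264 required, 5,594,264 in favor — approved.
Class II: 3/5 of 1734120 = 1040472; 1,040,472 required, 1,040,743 in favor — approved.
Class III: 2/3 of 5577474 = 3718316; 3,718,316 required, 3,718,842 in favor — approved.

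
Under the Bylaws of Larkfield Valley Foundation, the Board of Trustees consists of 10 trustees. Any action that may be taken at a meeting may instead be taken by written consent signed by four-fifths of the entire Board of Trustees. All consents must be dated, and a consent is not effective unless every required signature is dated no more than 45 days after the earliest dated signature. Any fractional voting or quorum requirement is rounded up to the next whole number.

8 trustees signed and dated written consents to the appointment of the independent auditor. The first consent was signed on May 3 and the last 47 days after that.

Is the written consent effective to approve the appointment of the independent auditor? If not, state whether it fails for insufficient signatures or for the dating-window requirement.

Not effective — dating-window requirement not satisfied.

Signatures required: four-fifths of 10 — 4/5 of 10 = 8, so 8 needed; 8 signed. Sufficient.
Dating window: the latest signature is 47 days after the earliest; the limit is 45 days. Outside the window.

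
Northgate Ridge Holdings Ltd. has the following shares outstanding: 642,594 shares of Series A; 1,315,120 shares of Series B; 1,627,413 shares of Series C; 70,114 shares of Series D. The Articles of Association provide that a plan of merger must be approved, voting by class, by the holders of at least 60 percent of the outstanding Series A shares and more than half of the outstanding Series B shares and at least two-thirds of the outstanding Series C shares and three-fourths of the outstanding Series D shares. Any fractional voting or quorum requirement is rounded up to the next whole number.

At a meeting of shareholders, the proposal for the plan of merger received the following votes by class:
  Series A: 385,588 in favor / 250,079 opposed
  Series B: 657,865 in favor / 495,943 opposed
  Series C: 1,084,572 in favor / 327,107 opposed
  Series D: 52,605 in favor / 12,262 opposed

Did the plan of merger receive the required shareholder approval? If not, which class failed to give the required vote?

Series A: 3/5 of 642594 = 385556.40, rounded up to 385557; 385,557 required, 385,588 in favor — approved.
Series B: a majority of 1315120 is 657561; 657,561 required, 657,865 in favor — approved.
Series C: 2/3 of 1627413 = 1084942; 1,084,942 required, 1,084,572 in favor — not approved.
Series D: 3/4 of 70114 = 52585.50, rounded up to 52586; 52,586 required, 52,605 in favor — approved.

Not approved — the Series C shares did not give the required vote.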